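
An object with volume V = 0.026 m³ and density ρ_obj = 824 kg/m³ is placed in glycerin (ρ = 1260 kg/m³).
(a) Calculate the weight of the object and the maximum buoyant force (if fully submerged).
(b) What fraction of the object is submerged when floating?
(a) W=rho_obj*g*V=824*9.81*0.026=210.2 N; F_B(max)=rho*g*V=1260*9.81*0.026=321.4 N
(b) Floating fraction=rho_obj/rho=824/1260=0.654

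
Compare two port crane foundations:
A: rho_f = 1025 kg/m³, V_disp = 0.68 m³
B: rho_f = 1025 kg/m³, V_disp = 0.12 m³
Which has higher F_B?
F_B(A) = 6838 N, F_B(B) = 1207 N. Answer: A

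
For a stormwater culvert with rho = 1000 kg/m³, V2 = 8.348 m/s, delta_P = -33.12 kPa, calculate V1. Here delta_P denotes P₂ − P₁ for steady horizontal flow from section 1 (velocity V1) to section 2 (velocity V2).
Formula: \Delta P = \frac{1}{2} \rho (V_1^2 - V_2^2)
Substituting knowns: -33.12 = 0.5·1000·(V1² − 8.348²)/1000
Solving for V1: V1 = √(8.348² + 2·(-33.12·1000)/1000) = 1.857 m/s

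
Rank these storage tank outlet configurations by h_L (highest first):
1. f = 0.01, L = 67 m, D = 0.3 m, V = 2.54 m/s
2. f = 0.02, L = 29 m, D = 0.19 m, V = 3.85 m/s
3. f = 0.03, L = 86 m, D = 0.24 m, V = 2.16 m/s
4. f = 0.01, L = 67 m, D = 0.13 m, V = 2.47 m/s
Case 1: h_L = 0.7344 m
Case 2: h_L = 2.306 m
Case 3: h_L = 2.556 m
Case 4: h_L = 1.603 m
Ranking (highest first): 3, 2, 4, 1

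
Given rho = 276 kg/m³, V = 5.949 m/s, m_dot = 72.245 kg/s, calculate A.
Formula: \dot{m} = \rho A V
Substituting knowns: 72.245 = 276·A·5.949
Solving for A: A = 72.245/(276·5.949) = 0.044 m²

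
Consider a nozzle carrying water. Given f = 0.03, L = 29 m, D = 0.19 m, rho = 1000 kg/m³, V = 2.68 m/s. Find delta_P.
Formula: \Delta P = f \frac{L}{D} \frac{\rho V^2}{2}
delta_P = 0.03·(29/0.19)·0.5·1000·2.68²/1000 = 16.44 kPa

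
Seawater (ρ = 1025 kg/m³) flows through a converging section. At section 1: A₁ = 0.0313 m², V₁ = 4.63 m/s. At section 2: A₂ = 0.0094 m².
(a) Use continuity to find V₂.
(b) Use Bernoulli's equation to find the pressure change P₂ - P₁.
(a) Continuity: A₁V₁=A₂V₂ -> V₂=A₁V₁/A₂=0.0313*4.63/0.0094=15.42 m/s
(b) Bernoulli: P₂-P₁=0.5*rho*(V₁^2-V₂^2)/1000=0.5*1025*(4.63^2-15.42^2)/1000=-110.9 kPa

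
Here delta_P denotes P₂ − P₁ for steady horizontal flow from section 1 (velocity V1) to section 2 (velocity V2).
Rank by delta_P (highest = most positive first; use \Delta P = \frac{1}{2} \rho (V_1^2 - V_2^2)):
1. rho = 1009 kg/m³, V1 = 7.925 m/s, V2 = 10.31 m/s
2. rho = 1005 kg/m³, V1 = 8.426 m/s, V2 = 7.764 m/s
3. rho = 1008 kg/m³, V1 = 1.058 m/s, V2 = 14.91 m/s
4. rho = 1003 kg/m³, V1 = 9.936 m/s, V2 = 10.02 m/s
Case 1: delta_P = -21.94 kPa
Case 2: delta_P = 5.386 kPa
Case 3: delta_P = -111.5 kPa
Case 4: delta_P = -0.8407 kPa
Ranking (highest first): 2, 4, 1, 3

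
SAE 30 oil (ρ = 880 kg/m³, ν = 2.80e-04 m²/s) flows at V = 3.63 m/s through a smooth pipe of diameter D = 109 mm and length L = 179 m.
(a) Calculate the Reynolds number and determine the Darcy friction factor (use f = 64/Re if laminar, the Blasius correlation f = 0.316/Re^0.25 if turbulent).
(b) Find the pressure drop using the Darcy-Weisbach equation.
(a) Re = V·D/ν = 3.63·0.109/2.80e-04 = 1413.1 → laminar (Re < 2300); f = 64/Re = 64/1413.1 = 0.04529
(b) Darcy-Weisbach: ΔP = f·(L/D)·½ρV²/1000 = 0.04529·(179/0.109)·½·880·3.63²/1000 = 431.2 kPa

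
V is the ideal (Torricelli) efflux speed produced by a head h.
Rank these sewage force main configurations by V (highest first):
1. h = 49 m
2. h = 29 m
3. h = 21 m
Case 1: V = 31.01 m/s
Case 2: V = 23.85 m/s
Case 3: V = 20.3 m/s
Ranking (highest first): 1, 2, 3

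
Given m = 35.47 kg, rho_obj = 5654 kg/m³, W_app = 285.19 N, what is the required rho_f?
Formula: W_{app} = mg\left(1 - \frac{\rho_f}{\rho_{obj}}\right)
Substituting knowns: 285.19 = 35.47·9.81·(1 − rho_f/5654)
Solving for rho_f: rho_f = 5654·(1 − 285.19/(35.47·9.81)) = 1020 kg/m³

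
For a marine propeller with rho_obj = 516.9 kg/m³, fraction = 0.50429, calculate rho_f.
Formula: f_{sub} = \frac{\rho_{obj}}{\rho_f}
Substituting knowns: 0.50429 = 516.9/rho_f
Solving for rho_f: rho_f = 516.9/0.50429 = 1025 kg/m³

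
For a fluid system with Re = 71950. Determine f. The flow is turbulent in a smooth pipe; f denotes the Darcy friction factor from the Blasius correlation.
Formula: f = \frac{0.316}{Re^{0.25}}
f = 0.316/71950^0.25 = 0.01929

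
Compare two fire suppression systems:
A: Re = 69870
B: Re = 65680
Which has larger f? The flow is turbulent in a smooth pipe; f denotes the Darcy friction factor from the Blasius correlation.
f(A) = 0.01944, f(B) = 0.01974. Answer: B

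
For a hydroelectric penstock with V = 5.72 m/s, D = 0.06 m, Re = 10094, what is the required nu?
Formula: Re = \frac{V D}{\nu}
Substituting knowns: 10094 = 5.72·0.06/nu
Solving for nu: nu = 5.72·0.06/10094 = 3.400e-05 m²/s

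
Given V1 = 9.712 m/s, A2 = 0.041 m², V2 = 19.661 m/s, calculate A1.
Formula: V_2 = \frac{A_1 V_1}{A_2}
Substituting knowns: 19.661 = A1·9.712/0.041
Solving for A1: A1 = 19.661·0.041/9.712 = 0.083 m²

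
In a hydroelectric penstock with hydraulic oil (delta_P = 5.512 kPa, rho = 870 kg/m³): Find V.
Formula: V = \sqrt{\frac{2 \Delta P}{\rho}}
V = √(2·(5.512·1000)/870) = 3.56 m/s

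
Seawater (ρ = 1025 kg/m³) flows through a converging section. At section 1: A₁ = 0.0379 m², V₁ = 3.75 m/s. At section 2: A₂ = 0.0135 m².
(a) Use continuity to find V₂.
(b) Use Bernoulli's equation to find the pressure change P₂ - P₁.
(a) Continuity: A₁V₁=A₂V₂ -> V₂=A₁V₁/A₂=0.0379*3.75/0.0135=10.53 m/s
(b) Bernoulli: P₂-P₁=0.5*rho*(V₁^2-V₂^2)/1000=0.5*1025*(3.75^2-10.53^2)/1000=-49.62 kPa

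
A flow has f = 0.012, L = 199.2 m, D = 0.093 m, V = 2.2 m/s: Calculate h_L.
Formula: h_L = f \frac{L}{D} \frac{V^2}{2g}
h_L = 0.012·(199.2/0.093)·2.2²/(2·9.81) = 6.341 m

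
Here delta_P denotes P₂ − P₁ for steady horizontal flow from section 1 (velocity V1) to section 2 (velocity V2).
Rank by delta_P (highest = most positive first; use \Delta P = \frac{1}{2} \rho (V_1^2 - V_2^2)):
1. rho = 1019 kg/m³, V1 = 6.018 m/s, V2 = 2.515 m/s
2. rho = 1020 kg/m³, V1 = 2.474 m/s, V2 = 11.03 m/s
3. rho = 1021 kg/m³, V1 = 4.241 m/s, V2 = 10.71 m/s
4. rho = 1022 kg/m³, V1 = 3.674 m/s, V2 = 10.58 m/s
Case 1: delta_P = 15.23 kPa
Case 2: delta_P = -58.93 kPa
Case 3: delta_P = -49.37 kPa
Case 4: delta_P = -50.3 kPa
Ranking (highest first): 1, 3, 4, 2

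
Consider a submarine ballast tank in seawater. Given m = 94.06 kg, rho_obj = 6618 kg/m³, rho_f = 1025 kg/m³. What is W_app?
Formula: W_{app} = mg\left(1 - \frac{\rho_f}{\rho_{obj}}\right)
W_app = 94.06·9.81·(1 − 1025/6618) = 779.8 N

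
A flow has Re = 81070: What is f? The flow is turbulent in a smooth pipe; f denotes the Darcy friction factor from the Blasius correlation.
Formula: f = \frac{0.316}{Re^{0.25}}
f = 0.316/81070^0.25 = 0.01873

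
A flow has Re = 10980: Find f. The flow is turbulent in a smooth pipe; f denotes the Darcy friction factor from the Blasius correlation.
Formula: f = \frac{0.316}{Re^{0.25}}
f = 0.316/10980^0.25 = 0.03087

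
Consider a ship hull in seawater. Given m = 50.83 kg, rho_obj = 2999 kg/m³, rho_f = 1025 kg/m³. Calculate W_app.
Formula: W_{app} = mg\left(1 - \frac{\rho_f}{\rho_{obj}}\right)
W_app = 50.83·9.81·(1 − 1025/2999) = 328.2 N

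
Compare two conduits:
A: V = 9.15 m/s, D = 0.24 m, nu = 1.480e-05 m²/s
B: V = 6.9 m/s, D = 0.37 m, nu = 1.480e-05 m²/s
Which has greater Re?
Re(A) = 148378, Re(B) = 172500. Answer: B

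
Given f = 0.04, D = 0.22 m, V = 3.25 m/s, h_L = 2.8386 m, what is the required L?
Formula: h_L = f \frac{L}{D} \frac{V^2}{2g}
Substituting knowns: 2.8386 = 0.04·(L/0.22)·3.25²/(2·9.81)
Solving for L: L = 2.8386·2·9.81·0.22/(0.04·3.25²) = 29 m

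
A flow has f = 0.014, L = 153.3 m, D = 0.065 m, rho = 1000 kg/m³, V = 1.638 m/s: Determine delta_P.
Formula: \Delta P = f \frac{L}{D} \frac{\rho V^2}{2}
delta_P = 0.014·(153.3/0.065)·0.5·1000·1.638²/1000 = 44.29 kPa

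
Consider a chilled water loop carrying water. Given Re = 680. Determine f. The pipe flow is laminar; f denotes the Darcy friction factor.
Formula: f = \frac{64}{Re}
f = 64/680 = 0.09412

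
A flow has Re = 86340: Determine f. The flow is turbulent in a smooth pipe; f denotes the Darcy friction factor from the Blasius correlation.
Formula: f = \frac{0.316}{Re^{0.25}}
f = 0.316/86340^0.25 = 0.01843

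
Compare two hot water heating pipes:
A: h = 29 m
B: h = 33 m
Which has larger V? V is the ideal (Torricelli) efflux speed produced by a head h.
V(A) = 23.85 m/s, V(B) = 25.45 m/s. Answer: B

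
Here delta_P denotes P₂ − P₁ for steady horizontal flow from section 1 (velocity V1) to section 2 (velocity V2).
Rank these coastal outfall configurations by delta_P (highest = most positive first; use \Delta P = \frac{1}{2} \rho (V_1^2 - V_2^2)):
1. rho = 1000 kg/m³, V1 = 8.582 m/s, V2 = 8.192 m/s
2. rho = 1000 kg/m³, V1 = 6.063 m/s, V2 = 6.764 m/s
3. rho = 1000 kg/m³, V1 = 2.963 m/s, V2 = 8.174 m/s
Case 1: delta_P = 3.271 kPa
Case 2: delta_P = -4.496 kPa
Case 3: delta_P = -29.02 kPa
Ranking (highest first): 1, 2, 3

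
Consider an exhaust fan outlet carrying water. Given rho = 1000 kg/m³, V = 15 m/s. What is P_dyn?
Formula: P_{dyn} = \frac{1}{2} \rho V^2
P_dyn = 0.5·1000·15²/1000 = 112.5 kPa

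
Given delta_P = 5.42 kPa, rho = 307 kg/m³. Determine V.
Formula: V = \sqrt{\frac{2 \Delta P}{\rho}}
V = √(2·(5.42·1000)/307) = 5.942 m/s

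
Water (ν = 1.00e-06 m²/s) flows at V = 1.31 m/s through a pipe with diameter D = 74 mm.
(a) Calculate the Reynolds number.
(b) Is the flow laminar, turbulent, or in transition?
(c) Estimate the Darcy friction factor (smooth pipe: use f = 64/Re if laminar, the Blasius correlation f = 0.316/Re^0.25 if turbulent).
(a) Re = V·D/ν = 1.31·0.074/1.00e-06 = 96940
(b) Flow regime: turbulent (Re > 4000)
(c) Friction factor: f = 0.316/Re^0.25 = 0.316/96940^0.25 = 0.01791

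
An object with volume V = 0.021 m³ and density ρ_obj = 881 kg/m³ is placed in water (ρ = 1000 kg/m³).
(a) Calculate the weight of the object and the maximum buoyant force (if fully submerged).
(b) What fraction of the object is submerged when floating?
(a) W=rho_obj*g*V=881*9.81*0.021=181.5 N; F_B(max)=rho*g*V=1000*9.81*0.021=206.0 N
(b) Floating fraction=rho_obj/rho=881/1000=0.881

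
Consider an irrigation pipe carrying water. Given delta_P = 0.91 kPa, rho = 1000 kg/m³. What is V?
Formula: V = \sqrt{\frac{2 \Delta P}{\rho}}
V = √(2·(0.91·1000)/1000) = 1.349 m/s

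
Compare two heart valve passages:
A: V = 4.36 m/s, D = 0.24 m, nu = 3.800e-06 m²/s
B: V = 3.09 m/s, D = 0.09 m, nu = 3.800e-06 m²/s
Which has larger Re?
Re(A) = 275368, Re(B) = 73184. Answer: A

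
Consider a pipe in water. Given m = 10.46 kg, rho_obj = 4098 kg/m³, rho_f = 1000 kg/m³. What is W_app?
Formula: W_{app} = mg\left(1 - \frac{\rho_f}{\rho_{obj}}\right)
W_app = 10.46·9.81·(1 − 1000/4098) = 77.57 N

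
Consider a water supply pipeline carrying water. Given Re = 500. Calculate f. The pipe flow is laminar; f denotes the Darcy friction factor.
Formula: f = \frac{64}{Re}
f = 64/500 = 0.128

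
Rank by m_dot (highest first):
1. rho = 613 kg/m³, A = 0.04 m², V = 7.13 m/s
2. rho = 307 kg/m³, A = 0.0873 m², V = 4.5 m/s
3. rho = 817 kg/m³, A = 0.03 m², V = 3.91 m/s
Case 1: m_dot = 174.8 kg/s
Case 2: m_dot = 120.6 kg/s
Case 3: m_dot = 95.83 kg/s
Ranking (highest first): 1, 2, 3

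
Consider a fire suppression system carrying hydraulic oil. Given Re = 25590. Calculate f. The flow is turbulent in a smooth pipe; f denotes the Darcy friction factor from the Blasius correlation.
Formula: f = \frac{0.316}{Re^{0.25}}
f = 0.316/25590^0.25 = 0.02498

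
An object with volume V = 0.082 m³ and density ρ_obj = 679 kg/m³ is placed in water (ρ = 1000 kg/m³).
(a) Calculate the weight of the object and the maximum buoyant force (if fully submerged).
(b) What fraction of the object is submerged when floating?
(a) W=rho_obj*g*V=679*9.81*0.082=546.2 N; F_B(max)=rho*g*V=1000*9.81*0.082=804.4 N
(b) Floating fraction=rho_obj/rho=679/1000=0.679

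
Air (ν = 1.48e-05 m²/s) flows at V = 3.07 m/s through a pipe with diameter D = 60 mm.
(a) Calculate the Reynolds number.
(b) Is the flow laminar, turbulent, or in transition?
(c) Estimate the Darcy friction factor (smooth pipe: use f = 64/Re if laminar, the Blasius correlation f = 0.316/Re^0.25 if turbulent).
(a) Re = V·D/ν = 3.07·0.06/1.48e-05 = 12446
(b) Flow regime: turbulent (Re > 4000)
(c) Friction factor: f = 0.316/Re^0.25 = 0.316/12446^0.25 = 0.02992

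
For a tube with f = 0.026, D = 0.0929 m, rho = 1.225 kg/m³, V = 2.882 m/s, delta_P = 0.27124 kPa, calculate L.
Formula: \Delta P = f \frac{L}{D} \frac{\rho V^2}{2}
Substituting knowns: 0.27124 = 0.026·(L/0.0929)·0.5·1.225·2.882²/1000
Solving for L: L = (0.27124·1000)·0.0929/(0.026·0.5·1.225·2.882²) = 190.5 m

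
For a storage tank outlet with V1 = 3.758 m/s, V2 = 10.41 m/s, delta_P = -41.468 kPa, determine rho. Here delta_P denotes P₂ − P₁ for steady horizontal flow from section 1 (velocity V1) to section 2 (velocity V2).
Formula: \Delta P = \frac{1}{2} \rho (V_1^2 - V_2^2)
Substituting knowns: -41.468 = 0.5·rho·(3.758² − 10.41²)/1000
Solving for rho: rho = 2·(-41.468·1000)/(3.758² − 10.41²) = 880 kg/m³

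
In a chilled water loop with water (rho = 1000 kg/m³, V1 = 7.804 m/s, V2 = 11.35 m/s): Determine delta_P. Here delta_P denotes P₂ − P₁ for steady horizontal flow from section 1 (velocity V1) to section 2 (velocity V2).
Formula: \Delta P = \frac{1}{2} \rho (V_1^2 - V_2^2)
delta_P = 0.5·1000·(7.804² − 11.35²)/1000 = -33.96 kPa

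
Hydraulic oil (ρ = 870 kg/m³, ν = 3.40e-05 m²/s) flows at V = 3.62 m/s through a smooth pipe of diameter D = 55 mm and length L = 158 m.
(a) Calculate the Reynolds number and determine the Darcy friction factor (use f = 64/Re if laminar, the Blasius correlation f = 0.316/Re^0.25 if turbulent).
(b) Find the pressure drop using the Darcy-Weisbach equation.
(a) Re = V·D/ν = 3.62·0.055/3.40e-05 = 5855.9 → turbulent (Re > 4000); f = 0.316/Re^0.25 = 0.316/5855.9^0.25 = 0.036123
(b) Darcy-Weisbach: ΔP = f·(L/D)·½ρV²/1000 = 0.036123·(158/0.055)·½·870·3.62²/1000 = 591.5 kPa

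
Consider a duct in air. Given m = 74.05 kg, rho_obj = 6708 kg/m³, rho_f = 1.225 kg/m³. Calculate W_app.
Formula: W_{app} = mg\left(1 - \frac{\rho_f}{\rho_{obj}}\right)
W_app = 74.05·9.81·(1 − 1.225/6708) = 726.3 N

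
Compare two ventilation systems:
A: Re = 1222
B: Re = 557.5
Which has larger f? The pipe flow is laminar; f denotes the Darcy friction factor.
f(A) = 0.05237, f(B) = 0.1148. Answer: B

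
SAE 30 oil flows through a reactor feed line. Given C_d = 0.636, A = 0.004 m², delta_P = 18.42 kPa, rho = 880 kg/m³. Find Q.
Formula: Q = C_d A \sqrt{\frac{2 \Delta P}{\rho}}
Q = 0.636·0.004·√(2·(18.42·1000)/880)·1000 = 16.46 L/s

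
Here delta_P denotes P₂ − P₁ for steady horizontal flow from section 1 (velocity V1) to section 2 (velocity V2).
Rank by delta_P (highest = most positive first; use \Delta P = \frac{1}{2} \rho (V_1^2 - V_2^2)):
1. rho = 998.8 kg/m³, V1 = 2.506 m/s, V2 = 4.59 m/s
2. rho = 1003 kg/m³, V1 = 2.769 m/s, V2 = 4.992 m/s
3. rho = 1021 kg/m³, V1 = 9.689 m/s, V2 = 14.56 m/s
Case 1: delta_P = -7.385 kPa
Case 2: delta_P = -8.652 kPa
Case 3: delta_P = -60.3 kPa
Ranking (highest first): 1, 2, 3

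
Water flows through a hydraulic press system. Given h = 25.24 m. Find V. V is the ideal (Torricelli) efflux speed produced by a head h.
Formula: V = \sqrt{2 g h}
V = √(2·9.81·25.24) = 22.25 m/s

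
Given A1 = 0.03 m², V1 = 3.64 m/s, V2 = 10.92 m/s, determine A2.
Formula: V_2 = \frac{A_1 V_1}{A_2}
Substituting knowns: 10.92 = 0.03·3.64/A2
Solving for A2: A2 = 0.03·3.64/10.92 = 0.01 m²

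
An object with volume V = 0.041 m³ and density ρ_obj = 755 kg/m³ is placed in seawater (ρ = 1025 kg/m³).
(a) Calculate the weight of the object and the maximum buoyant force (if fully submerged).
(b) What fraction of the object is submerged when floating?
(a) W=rho_obj*g*V=755*9.81*0.041=303.7 N; F_B(max)=rho*g*V=1025*9.81*0.041=412.3 N
(b) Floating fraction=rho_obj/rho=755/1025=0.737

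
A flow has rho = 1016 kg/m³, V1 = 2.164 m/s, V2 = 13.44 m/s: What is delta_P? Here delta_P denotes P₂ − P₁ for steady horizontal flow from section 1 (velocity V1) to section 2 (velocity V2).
Formula: \Delta P = \frac{1}{2} \rho (V_1^2 - V_2^2)
delta_P = 0.5·1016·(2.164² − 13.44²)/1000 = -89.38 kPa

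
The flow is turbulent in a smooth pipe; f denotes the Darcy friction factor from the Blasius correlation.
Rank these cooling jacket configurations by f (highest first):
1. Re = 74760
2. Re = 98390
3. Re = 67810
Case 1: f = 0.01911
Case 2: f = 0.01784
Case 3: f = 0.01958
Ranking (highest first): 3, 1, 2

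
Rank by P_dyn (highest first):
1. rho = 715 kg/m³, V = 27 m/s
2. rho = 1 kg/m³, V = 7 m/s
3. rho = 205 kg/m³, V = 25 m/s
Case 1: P_dyn = 260.6 kPa
Case 2: P_dyn = 0.0245 kPa
Case 3: P_dyn = 64.06 kPa
Ranking (highest first): 1, 3, 2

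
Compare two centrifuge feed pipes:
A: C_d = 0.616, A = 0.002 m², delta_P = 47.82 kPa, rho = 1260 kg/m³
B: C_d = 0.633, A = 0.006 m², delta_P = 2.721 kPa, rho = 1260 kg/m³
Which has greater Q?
Q(A) = 10.73 L/s, Q(B) = 7.893 L/s. Answer: A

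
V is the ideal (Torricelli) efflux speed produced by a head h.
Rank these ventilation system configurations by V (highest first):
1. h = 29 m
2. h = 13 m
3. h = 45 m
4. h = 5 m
Case 1: V = 23.85 m/s
Case 2: V = 15.97 m/s
Case 3: V = 29.71 m/s
Case 4: V = 9.905 m/s
Ranking (highest first): 3, 1, 2, 4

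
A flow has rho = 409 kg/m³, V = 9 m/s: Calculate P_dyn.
Formula: P_{dyn} = \frac{1}{2} \rho V^2
P_dyn = 0.5·409·9²/1000 = 16.56 kPa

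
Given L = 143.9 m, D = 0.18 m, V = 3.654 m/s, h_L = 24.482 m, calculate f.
Formula: h_L = f \frac{L}{D} \frac{V^2}{2g}
Substituting knowns: 24.482 = f·(143.9/0.18)·3.654²/(2·9.81)
Solving for f: f = 24.482·2·9.81/((143.9/0.18)·3.654²) = 0.045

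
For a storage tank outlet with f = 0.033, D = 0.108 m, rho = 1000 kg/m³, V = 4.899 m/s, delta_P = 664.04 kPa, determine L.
Formula: \Delta P = f \frac{L}{D} \frac{\rho V^2}{2}
Substituting knowns: 664.04 = 0.033·(L/0.108)·0.5·1000·4.899²/1000
Solving for L: L = (664.04·1000)·0.108/(0.033·0.5·1000·4.899²) = 181.1 m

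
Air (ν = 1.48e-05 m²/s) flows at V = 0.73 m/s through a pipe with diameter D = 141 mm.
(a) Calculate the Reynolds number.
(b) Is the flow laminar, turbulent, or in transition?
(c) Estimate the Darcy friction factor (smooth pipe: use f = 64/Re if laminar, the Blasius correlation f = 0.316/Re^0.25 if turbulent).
(a) Re = V·D/ν = 0.73·0.141/1.48e-05 = 6954.7
(b) Flow regime: turbulent (Re > 4000)
(c) Friction factor: f = 0.316/Re^0.25 = 0.316/6954.7^0.25 = 0.0346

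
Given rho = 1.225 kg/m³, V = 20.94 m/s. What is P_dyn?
Formula: P_{dyn} = \frac{1}{2} \rho V^2
P_dyn = 0.5·1.225·20.94²/1000 = 0.2686 kPa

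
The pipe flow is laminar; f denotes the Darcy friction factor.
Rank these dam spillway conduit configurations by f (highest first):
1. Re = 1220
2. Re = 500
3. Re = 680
Case 1: f = 0.05246
Case 2: f = 0.128
Case 3: f = 0.09412
Ranking (highest first): 2, 3, 1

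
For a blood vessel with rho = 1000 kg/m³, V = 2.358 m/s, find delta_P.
Formula: V = \sqrt{\frac{2 \Delta P}{\rho}}
Substituting knowns: 2.358 = √(2·(delta_P·1000)/1000)
Solving for delta_P: delta_P = 2.358²·1000/2/1000 = 2.78 kPa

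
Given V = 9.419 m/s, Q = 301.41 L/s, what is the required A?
Formula: Q = A V
Substituting knowns: 301.41 = A·9.419·1000
Solving for A: A = (301.41/1000)/9.419 = 0.032 m²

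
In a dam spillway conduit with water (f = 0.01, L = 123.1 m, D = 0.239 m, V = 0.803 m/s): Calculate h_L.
Formula: h_L = f \frac{L}{D} \frac{V^2}{2g}
h_L = 0.01·(123.1/0.239)·0.803²/(2·9.81) = 0.1693 m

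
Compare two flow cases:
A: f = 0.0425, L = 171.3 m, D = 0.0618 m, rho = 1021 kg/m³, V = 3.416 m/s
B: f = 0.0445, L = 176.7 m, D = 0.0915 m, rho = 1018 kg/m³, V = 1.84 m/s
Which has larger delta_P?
delta_P(A) = 701.8 kPa, delta_P(B) = 148.1 kPa. Answer: A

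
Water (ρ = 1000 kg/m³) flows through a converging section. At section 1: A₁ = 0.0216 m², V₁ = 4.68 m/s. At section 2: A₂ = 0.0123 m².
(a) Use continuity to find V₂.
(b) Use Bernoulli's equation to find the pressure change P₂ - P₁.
(a) Continuity: A₁V₁=A₂V₂ -> V₂=A₁V₁/A₂=0.0216*4.68/0.0123=8.22 m/s
(b) Bernoulli: P₂-P₁=0.5*rho*(V₁^2-V₂^2)/1000=0.5*1000*(4.68^2-8.22^2)/1000=-22.83 kPa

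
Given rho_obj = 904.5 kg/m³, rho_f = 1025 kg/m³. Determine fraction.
Formula: f_{sub} = \frac{\rho_{obj}}{\rho_f}
fraction = 904.5/1025 = 0.8824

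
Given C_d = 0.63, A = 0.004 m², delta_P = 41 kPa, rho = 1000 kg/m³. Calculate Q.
Formula: Q = C_d A \sqrt{\frac{2 \Delta P}{\rho}}
Q = 0.63·0.004·√(2·(41·1000)/1000)·1000 = 22.82 L/s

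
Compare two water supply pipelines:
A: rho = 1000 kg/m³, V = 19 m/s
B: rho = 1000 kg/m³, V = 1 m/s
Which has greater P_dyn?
P_dyn(A) = 180.5 kPa, P_dyn(B) = 0.5 kPa. Answer: A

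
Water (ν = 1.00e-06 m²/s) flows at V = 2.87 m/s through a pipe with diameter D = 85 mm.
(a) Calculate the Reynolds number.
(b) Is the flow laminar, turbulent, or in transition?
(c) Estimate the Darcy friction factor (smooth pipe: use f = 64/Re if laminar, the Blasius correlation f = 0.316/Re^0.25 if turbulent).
(a) Re = V·D/ν = 2.87·0.085/1.00e-06 = 243950
(b) Flow regime: turbulent (Re > 4000)
(c) Friction factor: f = 0.316/Re^0.25 = 0.316/243950^0.25 = 0.01422 (Blasius is strictly valid for Re ≲ 1e5; used here as the smooth-pipe estimate the problem specifies)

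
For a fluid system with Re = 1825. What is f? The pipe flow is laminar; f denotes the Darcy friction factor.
Formula: f = \frac{64}{Re}
f = 64/1825 = 0.03507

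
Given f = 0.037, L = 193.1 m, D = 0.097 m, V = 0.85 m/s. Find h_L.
Formula: h_L = f \frac{L}{D} \frac{V^2}{2g}
h_L = 0.037·(193.1/0.097)·0.85²/(2·9.81) = 2.712 m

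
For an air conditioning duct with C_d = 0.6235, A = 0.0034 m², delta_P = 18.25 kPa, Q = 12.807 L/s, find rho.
Formula: Q = C_d A \sqrt{\frac{2 \Delta P}{\rho}}
Substituting knowns: 12.807 = 0.6235·0.0034·√(2·(18.25·1000)/rho)·1000
Solving for rho: rho = 2·(18.25·1000)/((12.807/1000)/(0.6235·0.0034))² = 1000 kg/m³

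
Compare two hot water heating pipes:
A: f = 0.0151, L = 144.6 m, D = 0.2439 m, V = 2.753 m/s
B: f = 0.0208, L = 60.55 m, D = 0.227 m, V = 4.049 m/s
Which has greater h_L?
h_L(A) = 3.458 m, h_L(B) = 4.636 m. Answer: B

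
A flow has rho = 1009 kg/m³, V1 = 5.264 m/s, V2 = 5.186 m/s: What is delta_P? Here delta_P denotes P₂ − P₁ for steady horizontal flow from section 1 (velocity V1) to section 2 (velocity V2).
Formula: \Delta P = \frac{1}{2} \rho (V_1^2 - V_2^2)
delta_P = 0.5·1009·(5.264² − 5.186²)/1000 = 0.4112 kPa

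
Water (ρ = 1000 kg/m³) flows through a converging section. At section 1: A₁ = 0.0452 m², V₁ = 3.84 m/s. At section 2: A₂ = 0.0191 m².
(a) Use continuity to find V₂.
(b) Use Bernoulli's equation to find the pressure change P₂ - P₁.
(a) Continuity: A₁V₁=A₂V₂ -> V₂=A₁V₁/A₂=0.0452*3.84/0.0191=9.09 m/s
(b) Bernoulli: P₂-P₁=0.5*rho*(V₁^2-V₂^2)/1000=0.5*1000*(3.84^2-9.09^2)/1000=-33.94 kPa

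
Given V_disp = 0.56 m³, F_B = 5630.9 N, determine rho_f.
Formula: F_B = \rho_f g V_{disp}
Substituting knowns: 5630.9 = rho_f·9.81·0.56
Solving for rho_f: rho_f = 5630.9/(9.81·0.56) = 1025 kg/m³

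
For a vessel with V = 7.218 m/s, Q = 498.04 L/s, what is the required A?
Formula: Q = A V
Substituting knowns: 498.04 = A·7.218·1000
Solving for A: A = (498.04/1000)/7.218 = 0.069 m²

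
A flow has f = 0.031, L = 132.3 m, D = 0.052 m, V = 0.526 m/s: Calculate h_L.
Formula: h_L = f \frac{L}{D} \frac{V^2}{2g}
h_L = 0.031·(132.3/0.052)·0.526²/(2·9.81) = 1.112 m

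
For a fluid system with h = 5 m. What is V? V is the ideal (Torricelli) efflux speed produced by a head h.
Formula: V = \sqrt{2 g h}
V = √(2·9.81·5) = 9.905 m/s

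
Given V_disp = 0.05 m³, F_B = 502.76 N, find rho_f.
Formula: F_B = \rho_f g V_{disp}
Substituting knowns: 502.76 = rho_f·9.81·0.05
Solving for rho_f: rho_f = 502.76/(9.81·0.05) = 1025 kg/m³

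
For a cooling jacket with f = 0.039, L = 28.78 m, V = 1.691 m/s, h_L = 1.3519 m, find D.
Formula: h_L = f \frac{L}{D} \frac{V^2}{2g}
Substituting knowns: 1.3519 = 0.039·(28.78/D)·1.691²/(2·9.81)
Solving for D: D = 0.039·28.78·1.691²/(2·9.81·1.3519) = 0.121 m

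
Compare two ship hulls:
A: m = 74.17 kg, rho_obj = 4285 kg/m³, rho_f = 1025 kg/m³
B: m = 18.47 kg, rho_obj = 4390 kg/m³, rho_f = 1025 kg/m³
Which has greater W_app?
W_app(A) = 553.6 N, W_app(B) = 138.9 N. Answer: A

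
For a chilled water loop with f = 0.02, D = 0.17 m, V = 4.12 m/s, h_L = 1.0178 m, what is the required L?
Formula: h_L = f \frac{L}{D} \frac{V^2}{2g}
Substituting knowns: 1.0178 = 0.02·(L/0.17)·4.12²/(2·9.81)
Solving for L: L = 1.0178·2·9.81·0.17/(0.02·4.12²) = 10 m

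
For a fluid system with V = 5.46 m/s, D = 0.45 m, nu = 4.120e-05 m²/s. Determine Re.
Formula: Re = \frac{V D}{\nu}
Re = 5.46·0.45/4.120e-05 = 59636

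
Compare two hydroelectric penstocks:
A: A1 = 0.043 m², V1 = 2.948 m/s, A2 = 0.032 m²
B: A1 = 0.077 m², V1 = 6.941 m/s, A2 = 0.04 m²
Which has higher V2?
V2(A) = 3.961 m/s, V2(B) = 13.36 m/s. Answer: B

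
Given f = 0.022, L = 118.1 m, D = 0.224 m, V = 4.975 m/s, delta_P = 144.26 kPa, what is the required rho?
Formula: \Delta P = f \frac{L}{D} \frac{\rho V^2}{2}
Substituting knowns: 144.26 = 0.022·(118.1/0.224)·0.5·rho·4.975²/1000
Solving for rho: rho = (144.26·1000)/(0.022·(118.1/0.224)·0.5·4.975²) = 1005 kg/m³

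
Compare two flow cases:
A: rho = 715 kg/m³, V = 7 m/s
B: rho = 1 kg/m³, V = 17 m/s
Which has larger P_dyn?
P_dyn(A) = 17.52 kPa, P_dyn(B) = 0.1445 kPa. Answer: A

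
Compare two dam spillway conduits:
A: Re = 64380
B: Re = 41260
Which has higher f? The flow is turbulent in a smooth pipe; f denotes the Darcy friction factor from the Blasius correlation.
f(A) = 0.01984, f(B) = 0.02217. Answer: B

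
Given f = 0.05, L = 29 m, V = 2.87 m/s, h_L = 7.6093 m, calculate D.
Formula: h_L = f \frac{L}{D} \frac{V^2}{2g}
Substituting knowns: 7.6093 = 0.05·(29/D)·2.87²/(2·9.81)
Solving for D: D = 0.05·29·2.87²/(2·9.81·7.6093) = 0.08 m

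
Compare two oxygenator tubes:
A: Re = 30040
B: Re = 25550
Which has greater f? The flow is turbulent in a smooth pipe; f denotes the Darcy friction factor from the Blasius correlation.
f(A) = 0.024, f(B) = 0.02499. Answer: B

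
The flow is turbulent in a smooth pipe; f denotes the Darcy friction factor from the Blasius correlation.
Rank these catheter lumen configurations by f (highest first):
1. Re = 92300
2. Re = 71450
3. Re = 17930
Case 1: f = 0.01813
Case 2: f = 0.01933
Case 3: f = 0.02731
Ranking (highest first): 3, 2, 1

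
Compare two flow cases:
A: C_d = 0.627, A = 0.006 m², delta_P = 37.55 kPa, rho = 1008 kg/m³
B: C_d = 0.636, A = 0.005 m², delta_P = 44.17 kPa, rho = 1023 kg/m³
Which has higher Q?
Q(A) = 32.47 L/s, Q(B) = 29.55 L/s. Answer: A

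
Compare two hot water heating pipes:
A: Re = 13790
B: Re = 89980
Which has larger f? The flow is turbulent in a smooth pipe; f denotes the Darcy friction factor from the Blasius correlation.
f(A) = 0.02916, f(B) = 0.01825. Answer: A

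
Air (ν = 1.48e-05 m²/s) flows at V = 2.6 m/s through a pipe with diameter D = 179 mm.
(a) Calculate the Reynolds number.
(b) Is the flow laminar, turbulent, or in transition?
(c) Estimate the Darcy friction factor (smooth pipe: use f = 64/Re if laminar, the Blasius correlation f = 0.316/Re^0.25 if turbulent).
(a) Re = V·D/ν = 2.6·0.179/1.48e-05 = 31446
(b) Flow regime: turbulent (Re > 4000)
(c) Friction factor: f = 0.316/Re^0.25 = 0.316/31446^0.25 = 0.02373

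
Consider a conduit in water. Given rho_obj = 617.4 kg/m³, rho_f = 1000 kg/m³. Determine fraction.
Formula: f_{sub} = \frac{\rho_{obj}}{\rho_f}
fraction = 617.4/1000 = 0.6174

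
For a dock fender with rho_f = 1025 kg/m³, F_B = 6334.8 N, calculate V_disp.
Formula: F_B = \rho_f g V_{disp}
Substituting knowns: 6334.8 = 1025·9.81·V_disp
Solving for V_disp: V_disp = 6334.8/(1025·9.81) = 0.63 m³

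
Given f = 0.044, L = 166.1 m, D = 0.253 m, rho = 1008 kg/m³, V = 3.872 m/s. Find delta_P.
Formula: \Delta P = f \frac{L}{D} \frac{\rho V^2}{2}
delta_P = 0.044·(166.1/0.253)·0.5·1008·3.872²/1000 = 218.3 kPa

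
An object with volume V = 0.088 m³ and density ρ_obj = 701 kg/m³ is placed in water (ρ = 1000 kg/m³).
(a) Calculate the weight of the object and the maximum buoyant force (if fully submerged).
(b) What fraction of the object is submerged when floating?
(a) W=rho_obj*g*V=701*9.81*0.088=605.2 N; F_B(max)=rho*g*V=1000*9.81*0.088=863.3 N
(b) Floating fraction=rho_obj/rho=701/1000=0.701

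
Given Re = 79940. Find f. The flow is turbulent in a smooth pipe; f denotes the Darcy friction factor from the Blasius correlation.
Formula: f = \frac{0.316}{Re^{0.25}}
f = 0.316/79940^0.25 = 0.01879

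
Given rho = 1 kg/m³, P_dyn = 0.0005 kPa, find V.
Formula: P_{dyn} = \frac{1}{2} \rho V^2
Substituting knowns: 0.0005 = 0.5·1·V²/1000
Solving for V: V = √(2·(0.0005·1000)/1) = 1 m/s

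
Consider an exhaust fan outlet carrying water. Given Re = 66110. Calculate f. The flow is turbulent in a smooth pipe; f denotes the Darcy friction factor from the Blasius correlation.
Formula: f = \frac{0.316}{Re^{0.25}}
f = 0.316/66110^0.25 = 0.01971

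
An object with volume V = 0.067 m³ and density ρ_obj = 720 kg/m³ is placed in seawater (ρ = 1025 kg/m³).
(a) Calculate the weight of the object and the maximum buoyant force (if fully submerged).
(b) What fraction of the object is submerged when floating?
(a) W=rho_obj*g*V=720*9.81*0.067=473.2 N; F_B(max)=rho*g*V=1025*9.81*0.067=673.7 N
(b) Floating fraction=rho_obj/rho=720/1025=0.702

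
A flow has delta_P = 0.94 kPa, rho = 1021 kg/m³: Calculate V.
Formula: V = \sqrt{\frac{2 \Delta P}{\rho}}
V = √(2·(0.94·1000)/1021) = 1.357 m/s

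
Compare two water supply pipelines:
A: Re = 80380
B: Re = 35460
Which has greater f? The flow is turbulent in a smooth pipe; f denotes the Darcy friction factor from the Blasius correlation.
f(A) = 0.01877, f(B) = 0.02303. Answer: B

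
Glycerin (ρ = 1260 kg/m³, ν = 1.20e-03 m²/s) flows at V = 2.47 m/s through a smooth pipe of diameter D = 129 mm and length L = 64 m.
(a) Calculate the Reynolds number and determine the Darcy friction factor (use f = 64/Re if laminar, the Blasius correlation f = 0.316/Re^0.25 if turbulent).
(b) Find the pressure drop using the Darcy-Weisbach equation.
(a) Re = V·D/ν = 2.47·0.129/1.20e-03 = 265.53 → laminar (Re < 2300); f = 64/Re = 64/265.53 = 0.24103
(b) Darcy-Weisbach: ΔP = f·(L/D)·½ρV²/1000 = 0.24103·(64/0.129)·½·1260·2.47²/1000 = 459.6 kPa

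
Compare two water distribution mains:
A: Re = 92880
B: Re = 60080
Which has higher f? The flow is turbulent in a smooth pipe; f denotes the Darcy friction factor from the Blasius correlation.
f(A) = 0.0181, f(B) = 0.02018. Answer: B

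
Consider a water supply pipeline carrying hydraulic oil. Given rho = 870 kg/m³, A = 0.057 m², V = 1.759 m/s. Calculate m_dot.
Formula: \dot{m} = \rho A V
m_dot = 870·0.057·1.759 = 87.23 kg/s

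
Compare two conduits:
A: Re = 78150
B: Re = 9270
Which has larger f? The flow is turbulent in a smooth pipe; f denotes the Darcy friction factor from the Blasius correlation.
f(A) = 0.0189, f(B) = 0.0322. Answer: B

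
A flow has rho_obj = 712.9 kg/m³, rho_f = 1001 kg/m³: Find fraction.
Formula: f_{sub} = \frac{\rho_{obj}}{\rho_f}
fraction = 712.9/1001 = 0.7122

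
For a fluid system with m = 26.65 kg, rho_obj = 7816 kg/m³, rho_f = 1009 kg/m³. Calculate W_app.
Formula: W_{app} = mg\left(1 - \frac{\rho_f}{\rho_{obj}}\right)
W_app = 26.65·9.81·(1 − 1009/7816) = 227.7 N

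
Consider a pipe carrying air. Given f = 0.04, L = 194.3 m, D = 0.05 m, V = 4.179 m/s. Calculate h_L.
Formula: h_L = f \frac{L}{D} \frac{V^2}{2g}
h_L = 0.04·(194.3/0.05)·4.179²/(2·9.81) = 138.4 m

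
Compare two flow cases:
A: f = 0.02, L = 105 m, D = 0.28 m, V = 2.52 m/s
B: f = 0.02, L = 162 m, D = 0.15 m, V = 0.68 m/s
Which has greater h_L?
h_L(A) = 2.428 m, h_L(B) = 0.5091 m. Answer: A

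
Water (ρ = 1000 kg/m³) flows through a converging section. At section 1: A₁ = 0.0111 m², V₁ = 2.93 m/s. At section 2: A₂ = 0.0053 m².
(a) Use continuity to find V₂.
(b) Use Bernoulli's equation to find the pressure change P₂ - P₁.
(a) Continuity: A₁V₁=A₂V₂ -> V₂=A₁V₁/A₂=0.0111*2.93/0.0053=6.14 m/s
(b) Bernoulli: P₂-P₁=0.5*rho*(V₁^2-V₂^2)/1000=0.5*1000*(2.93^2-6.14^2)/1000=-14.56 kPa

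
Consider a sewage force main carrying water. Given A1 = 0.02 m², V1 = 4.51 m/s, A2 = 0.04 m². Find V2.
Formula: V_2 = \frac{A_1 V_1}{A_2}
V2 = 0.02·4.51/0.04 = 2.255 m/s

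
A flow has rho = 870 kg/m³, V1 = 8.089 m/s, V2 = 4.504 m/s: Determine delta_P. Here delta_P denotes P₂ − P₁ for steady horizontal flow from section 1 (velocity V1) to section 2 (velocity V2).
Formula: \Delta P = \frac{1}{2} \rho (V_1^2 - V_2^2)
delta_P = 0.5·870·(8.089² − 4.504²)/1000 = 19.64 kPa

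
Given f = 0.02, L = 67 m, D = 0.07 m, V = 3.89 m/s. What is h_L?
Formula: h_L = f \frac{L}{D} \frac{V^2}{2g}
h_L = 0.02·(67/0.07)·3.89²/(2·9.81) = 14.76 m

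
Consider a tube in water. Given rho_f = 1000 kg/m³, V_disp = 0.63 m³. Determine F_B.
Formula: F_B = \rho_f g V_{disp}
F_B = 1000·9.81·0.63 = 6180 N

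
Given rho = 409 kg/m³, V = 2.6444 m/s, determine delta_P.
Formula: V = \sqrt{\frac{2 \Delta P}{\rho}}
Substituting knowns: 2.6444 = √(2·(delta_P·1000)/409)
Solving for delta_P: delta_P = 2.6444²·409/2/1000 = 1.43 kPa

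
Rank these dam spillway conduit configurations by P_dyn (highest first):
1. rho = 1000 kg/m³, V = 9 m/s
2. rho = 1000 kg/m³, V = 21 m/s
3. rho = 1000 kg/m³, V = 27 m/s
Case 1: P_dyn = 40.5 kPa
Case 2: P_dyn = 220.5 kPa
Case 3: P_dyn = 364.5 kPa
Ranking (highest first): 3, 2, 1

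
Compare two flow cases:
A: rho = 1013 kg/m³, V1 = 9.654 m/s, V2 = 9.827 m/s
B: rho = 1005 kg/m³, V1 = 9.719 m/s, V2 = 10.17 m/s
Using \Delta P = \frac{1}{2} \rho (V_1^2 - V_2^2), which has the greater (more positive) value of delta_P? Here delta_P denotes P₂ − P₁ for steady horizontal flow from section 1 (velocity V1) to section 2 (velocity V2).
delta_P(A) = -1.707 kPa, delta_P(B) = -4.507 kPa. Answer: A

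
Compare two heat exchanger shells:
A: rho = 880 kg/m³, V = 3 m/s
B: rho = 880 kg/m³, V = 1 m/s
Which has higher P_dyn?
P_dyn(A) = 3.96 kPa, P_dyn(B) = 0.44 kPa. Answer: A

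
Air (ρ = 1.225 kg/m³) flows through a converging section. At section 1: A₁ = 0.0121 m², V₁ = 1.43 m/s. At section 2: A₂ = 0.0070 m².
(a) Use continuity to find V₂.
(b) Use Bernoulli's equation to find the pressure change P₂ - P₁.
(a) Continuity: A₁V₁=A₂V₂ -> V₂=A₁V₁/A₂=0.0121*1.43/0.0070=2.47 m/s
(b) Bernoulli: P₂-P₁=0.5*rho*(V₁^2-V₂^2)/1000=0.5*1.225*(1.43^2-2.47^2)/1000=-0.002484 kPa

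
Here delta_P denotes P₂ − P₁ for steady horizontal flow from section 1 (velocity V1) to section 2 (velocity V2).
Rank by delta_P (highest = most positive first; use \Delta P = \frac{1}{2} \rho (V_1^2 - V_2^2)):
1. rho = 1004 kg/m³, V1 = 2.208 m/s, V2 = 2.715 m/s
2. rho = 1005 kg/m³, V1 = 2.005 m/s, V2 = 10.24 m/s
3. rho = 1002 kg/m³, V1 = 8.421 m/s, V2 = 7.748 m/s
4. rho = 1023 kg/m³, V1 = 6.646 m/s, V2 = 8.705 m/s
Case 1: delta_P = -1.253 kPa
Case 2: delta_P = -50.67 kPa
Case 3: delta_P = 5.452 kPa
Case 4: delta_P = -16.17 kPa
Ranking (highest first): 3, 1, 4, 2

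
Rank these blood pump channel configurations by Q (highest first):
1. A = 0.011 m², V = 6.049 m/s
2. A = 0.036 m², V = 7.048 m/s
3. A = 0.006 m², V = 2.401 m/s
Case 1: Q = 66.54 L/s
Case 2: Q = 253.7 L/s
Case 3: Q = 14.41 L/s
Ranking (highest first): 2, 1, 3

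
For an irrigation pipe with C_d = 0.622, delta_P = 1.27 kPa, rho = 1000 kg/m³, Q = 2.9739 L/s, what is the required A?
Formula: Q = C_d A \sqrt{\frac{2 \Delta P}{\rho}}
Substituting knowns: 2.9739 = 0.622·A·√(2·(1.27·1000)/1000)·1000
Solving for A: A = (2.9739/1000)/(0.622·√(2·(1.27·1000)/1000)) = 0.003 m²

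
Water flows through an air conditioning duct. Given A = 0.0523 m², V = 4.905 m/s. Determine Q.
Formula: Q = A V
Q = 0.0523·4.905·1000 = 256.5 L/s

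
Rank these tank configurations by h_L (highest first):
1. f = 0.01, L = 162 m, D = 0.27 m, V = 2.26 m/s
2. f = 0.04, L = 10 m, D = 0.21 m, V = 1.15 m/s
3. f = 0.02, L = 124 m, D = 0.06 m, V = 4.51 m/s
Case 1: h_L = 1.562 m
Case 2: h_L = 0.1284 m
Case 3: h_L = 42.85 m
Ranking (highest first): 3, 1, 2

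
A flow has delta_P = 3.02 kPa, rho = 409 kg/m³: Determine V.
Formula: V = \sqrt{\frac{2 \Delta P}{\rho}}
V = √(2·(3.02·1000)/409) = 3.843 m/s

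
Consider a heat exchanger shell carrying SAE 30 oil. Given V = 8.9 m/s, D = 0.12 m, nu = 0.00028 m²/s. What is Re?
Formula: Re = \frac{V D}{\nu}
Re = 8.9·0.12/0.00028 = 3814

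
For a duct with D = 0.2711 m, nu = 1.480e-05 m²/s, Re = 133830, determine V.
Formula: Re = \frac{V D}{\nu}
Substituting knowns: 133830 = V·0.2711/1.480e-05
Solving for V: V = 133830·1.480e-05/0.2711 = 7.306 m/s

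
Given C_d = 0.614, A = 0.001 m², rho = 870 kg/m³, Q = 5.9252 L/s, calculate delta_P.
Formula: Q = C_d A \sqrt{\frac{2 \Delta P}{\rho}}
Substituting knowns: 5.9252 = 0.614·0.001·√(2·(delta_P·1000)/870)·1000
Solving for delta_P: delta_P = ((5.9252/1000)/(0.614·0.001))²·870/2/1000 = 40.51 kPa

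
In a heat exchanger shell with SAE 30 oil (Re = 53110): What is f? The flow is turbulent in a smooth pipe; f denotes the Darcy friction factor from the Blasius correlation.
Formula: f = \frac{0.316}{Re^{0.25}}
f = 0.316/53110^0.25 = 0.02082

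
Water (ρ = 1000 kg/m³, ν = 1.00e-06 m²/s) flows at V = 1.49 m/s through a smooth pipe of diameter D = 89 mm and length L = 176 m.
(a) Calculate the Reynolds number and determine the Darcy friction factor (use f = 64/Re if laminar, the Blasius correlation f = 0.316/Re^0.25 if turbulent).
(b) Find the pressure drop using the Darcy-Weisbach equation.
(a) Re = V·D/ν = 1.49·0.089/1.00e-06 = 132610 → turbulent (Re > 4000); f = 0.316/Re^0.25 = 0.316/132610^0.25 = 0.016559 (Blasius is strictly valid for Re ≲ 1e5; used here as the smooth-pipe estimate the problem specifies)
(b) Darcy-Weisbach: ΔP = f·(L/D)·½ρV²/1000 = 0.016559·(176/0.089)·½·1000·1.49²/1000 = 36.35 kPa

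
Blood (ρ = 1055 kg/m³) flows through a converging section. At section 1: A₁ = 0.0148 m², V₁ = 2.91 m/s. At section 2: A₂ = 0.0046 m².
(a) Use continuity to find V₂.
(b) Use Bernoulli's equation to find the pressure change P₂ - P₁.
(a) Continuity: A₁V₁=A₂V₂ -> V₂=A₁V₁/A₂=0.0148*2.91/0.0046=9.36 m/s
(b) Bernoulli: P₂-P₁=0.5*rho*(V₁^2-V₂^2)/1000=0.5*1055*(2.91^2-9.36^2)/1000=-41.75 kPa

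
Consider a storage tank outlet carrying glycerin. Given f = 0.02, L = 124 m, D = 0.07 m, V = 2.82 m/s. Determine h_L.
Formula: h_L = f \frac{L}{D} \frac{V^2}{2g}
h_L = 0.02·(124/0.07)·2.82²/(2·9.81) = 14.36 m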